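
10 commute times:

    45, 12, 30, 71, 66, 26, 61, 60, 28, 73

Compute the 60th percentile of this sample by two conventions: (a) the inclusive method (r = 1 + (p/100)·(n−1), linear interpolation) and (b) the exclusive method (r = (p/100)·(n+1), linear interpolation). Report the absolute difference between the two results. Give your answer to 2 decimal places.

Sorted: 12, 26, 28, 30, 45, 60, 61, 66, 71, 73.
n = 10.
(a) r = 6.4; between ranks 6 (60) and 7 (61): 60.4.
(b) r = 6.6; between ranks 6 (60) and 7 (61): 60.6.
|60.4 − 60.6| = 0.2.

0.20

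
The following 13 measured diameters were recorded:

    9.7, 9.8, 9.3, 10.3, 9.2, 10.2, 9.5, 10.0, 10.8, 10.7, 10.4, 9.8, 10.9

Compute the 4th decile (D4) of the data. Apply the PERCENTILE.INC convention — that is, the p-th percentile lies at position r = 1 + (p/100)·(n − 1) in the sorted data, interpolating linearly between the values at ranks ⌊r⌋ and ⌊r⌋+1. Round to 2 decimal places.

9.80

Sorted: 9.2, 9.3, 9.5, 9.7, 9.8, 9.8, 10.0, 10.2, 10.3, 10.4, 10.7, 10.8, 10.9.
n = 13.
r = 1 + (40/100)·(13 − 1) = 1 + 4.8 = 5.8.
Rank 5 is 9.8 and rank 6 is 9.8.
Interpolate: 9.8 + 0.8·(9.8 − 9.8) = 9.8 + 0.8·0 = 9.8.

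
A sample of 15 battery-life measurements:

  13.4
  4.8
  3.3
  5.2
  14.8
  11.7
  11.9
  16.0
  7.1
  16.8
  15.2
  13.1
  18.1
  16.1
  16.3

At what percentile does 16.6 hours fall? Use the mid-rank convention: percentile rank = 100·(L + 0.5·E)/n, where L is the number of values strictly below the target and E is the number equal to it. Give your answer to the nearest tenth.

Sorted: 3.3, 4.8, 5.2, 7.1, 11.7, 11.9, 13.1, 13.4, 14.8, 15.2, 16.0, 16.1, 16.3, 16.8, 18.1.
Count below 16.6: L = 13; count equal: E = 0; n = 15.
Percentile rank = 100·(13 + 0.5·0)/15 = 100·13/15 = 86.67.

86.7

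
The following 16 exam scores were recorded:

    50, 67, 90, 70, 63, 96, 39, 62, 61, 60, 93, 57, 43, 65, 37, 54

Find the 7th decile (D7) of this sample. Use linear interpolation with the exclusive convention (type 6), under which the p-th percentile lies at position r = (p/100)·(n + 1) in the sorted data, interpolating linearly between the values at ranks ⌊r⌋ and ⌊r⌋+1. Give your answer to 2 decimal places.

Sorted: 37, 39, 43, 50, 54, 57, 60, 61, 62, 63, 65, 67, 70, 90, 93, 96.
n = 16.
r = (70/100)·(16 + 1) = 11.9.
Rank 11 is 65 and rank 12 is 67.
Interpolate: 65 + 0.9·(67 − 65) = 65 + 0.9·2 = 66.8.

66.80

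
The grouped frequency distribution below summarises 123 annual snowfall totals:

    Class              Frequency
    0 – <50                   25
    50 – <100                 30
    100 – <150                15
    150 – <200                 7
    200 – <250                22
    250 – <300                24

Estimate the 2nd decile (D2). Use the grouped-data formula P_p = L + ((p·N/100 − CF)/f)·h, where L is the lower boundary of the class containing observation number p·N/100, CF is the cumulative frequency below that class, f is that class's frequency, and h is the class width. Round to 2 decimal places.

N = 123; target position k = 20/100 · 123 = 24.6.
Cumulative frequencies: 25, 55, 70, 77, 99, 123.
Observation 24.6 falls in the class 0 – <50.
L = 0, CF = 0, f = 25, h = 50.
P20 = 0 + ((24.6 − 0)/25)·50 = 0 + 49.2 = 49.2.

49.20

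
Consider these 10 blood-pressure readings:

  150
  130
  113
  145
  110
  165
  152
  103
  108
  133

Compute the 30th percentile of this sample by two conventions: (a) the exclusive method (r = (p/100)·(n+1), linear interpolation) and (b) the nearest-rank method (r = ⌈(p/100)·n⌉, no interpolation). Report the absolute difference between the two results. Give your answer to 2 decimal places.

0.90

Sorted: 103, 108, 110, 113, 130, 133, 145, 150, 152, 165.
n = 10.
(a) r = 3.3; between ranks 3 (110) and 4 (113): 110.9.
(b) the nearest-rank method: rank 3 → 110.
|110.9 − 110| = 0.9.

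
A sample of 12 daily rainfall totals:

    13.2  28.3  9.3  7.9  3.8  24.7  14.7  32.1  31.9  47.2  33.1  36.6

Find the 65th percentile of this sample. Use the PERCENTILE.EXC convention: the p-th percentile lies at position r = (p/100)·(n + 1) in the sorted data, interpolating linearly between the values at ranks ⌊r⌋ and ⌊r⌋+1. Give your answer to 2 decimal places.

Sorted: 3.8, 7.9, 9.3, 13.2, 14.7, 24.7, 28.3, 31.9, 32.1, 33.1, 36.6, 47.2.
n = 12.
r = (65/100)·(12 + 1) = 8.45.
Rank 8 is 31.9 and rank 9 is 32.1.
Interpolate: 31.9 + 0.45·(32.1 − 31.9) = 31.9 + 0.45·0.2 = 31.99.

31.99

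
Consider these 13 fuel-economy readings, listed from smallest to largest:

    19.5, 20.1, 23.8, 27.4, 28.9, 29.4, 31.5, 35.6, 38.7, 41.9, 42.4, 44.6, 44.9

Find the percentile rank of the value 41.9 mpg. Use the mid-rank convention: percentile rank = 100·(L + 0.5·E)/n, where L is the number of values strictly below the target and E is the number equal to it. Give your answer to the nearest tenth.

Count below 41.9: L = 9; count equal: E = 1; n = 13.
Percentile rank = 100·(9 + 0.5·1)/13 = 100·9.5/13 = 73.08.

73.1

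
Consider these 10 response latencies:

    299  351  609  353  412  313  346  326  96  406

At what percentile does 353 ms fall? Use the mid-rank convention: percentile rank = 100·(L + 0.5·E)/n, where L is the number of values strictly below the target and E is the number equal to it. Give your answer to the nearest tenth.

Sorted: 96, 299, 313, 326, 346, 351, 353, 406, 412, 609.
Count below 353: L = 6; count equal: E = 1; n = 10.
Percentile rank = 100·(6 + 0.5·1)/10 = 100·6.5/10 = 65.

65.0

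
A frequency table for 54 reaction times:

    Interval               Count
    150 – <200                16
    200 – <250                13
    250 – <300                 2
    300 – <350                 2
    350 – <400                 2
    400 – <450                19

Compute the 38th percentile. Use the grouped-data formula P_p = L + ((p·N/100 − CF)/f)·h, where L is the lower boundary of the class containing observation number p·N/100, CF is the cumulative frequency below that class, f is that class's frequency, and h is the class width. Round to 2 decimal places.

N = 54; target position k = 38/100 · 54 = 20.52.
Cumulative frequencies: 16, 29, 31, 33, 35, 54.
Observation 20.52 falls in the class 200 – <250.
L = 200, CF = 16, f = 13, h = 50.
P38 = 200 + ((20.52 − 16)/13)·50 = 200 + 17.3846 = 217.385.

217.38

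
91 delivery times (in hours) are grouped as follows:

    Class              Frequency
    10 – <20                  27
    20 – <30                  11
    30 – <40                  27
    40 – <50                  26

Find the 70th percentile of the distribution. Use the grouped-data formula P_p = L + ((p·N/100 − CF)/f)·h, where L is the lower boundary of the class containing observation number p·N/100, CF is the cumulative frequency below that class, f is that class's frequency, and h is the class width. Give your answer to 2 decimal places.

N = 91; target position k = 70/100 · 91 = 63.7.
Cumulative frequencies: 27, 38, 65, 91.
Observation 63.7 falls in the class 30 – <40.
L = 30, CF = 38, f = 27, h = 10.
P70 = 30 + ((63.7 − 38)/27)·10 = 30 + 9.51852 = 39.5185.

39.52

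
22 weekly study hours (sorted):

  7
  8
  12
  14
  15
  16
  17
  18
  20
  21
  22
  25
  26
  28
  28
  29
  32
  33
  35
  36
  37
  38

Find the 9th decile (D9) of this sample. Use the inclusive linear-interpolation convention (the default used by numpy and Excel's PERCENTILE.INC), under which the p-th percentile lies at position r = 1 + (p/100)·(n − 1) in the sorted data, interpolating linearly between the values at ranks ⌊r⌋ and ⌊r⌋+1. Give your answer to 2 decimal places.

n = 22.
r = 1 + (90/100)·(22 − 1) = 1 + 18.9 = 19.9.
Rank 19 is 35 and rank 20 is 36.
Interpolate: 35 + 0.9·(36 − 35) = 35 + 0.9·1 = 35.9.

35.90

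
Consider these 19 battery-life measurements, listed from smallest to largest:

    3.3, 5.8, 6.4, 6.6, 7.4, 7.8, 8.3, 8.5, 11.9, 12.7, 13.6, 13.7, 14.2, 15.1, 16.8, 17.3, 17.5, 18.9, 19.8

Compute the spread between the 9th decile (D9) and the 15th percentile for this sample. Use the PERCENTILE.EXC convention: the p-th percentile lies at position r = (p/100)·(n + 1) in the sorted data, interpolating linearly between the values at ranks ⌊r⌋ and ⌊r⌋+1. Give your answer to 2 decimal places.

12.50

n = 19.
P15: r = 3 (integer) → 6.4.
P90: r = 18 (integer) → 18.9.
Difference: 18.9 − 6.4 = 12.5.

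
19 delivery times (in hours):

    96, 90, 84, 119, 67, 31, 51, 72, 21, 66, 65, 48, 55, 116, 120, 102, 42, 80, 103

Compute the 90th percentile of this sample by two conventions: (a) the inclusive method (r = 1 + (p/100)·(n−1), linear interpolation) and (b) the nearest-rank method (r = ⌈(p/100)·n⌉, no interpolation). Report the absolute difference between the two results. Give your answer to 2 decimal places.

Sorted: 21, 31, 42, 48, 51, 55, 65, 66, 67, 72, 80, 84, 90, 96, 102, 103, 116, 119, 120.
n = 19.
(a) r = 17.2; between ranks 17 (116) and 18 (119): 116.6.
(b) the nearest-rank method: rank 18 → 119.
|116.6 − 119| = 2.4.

2.40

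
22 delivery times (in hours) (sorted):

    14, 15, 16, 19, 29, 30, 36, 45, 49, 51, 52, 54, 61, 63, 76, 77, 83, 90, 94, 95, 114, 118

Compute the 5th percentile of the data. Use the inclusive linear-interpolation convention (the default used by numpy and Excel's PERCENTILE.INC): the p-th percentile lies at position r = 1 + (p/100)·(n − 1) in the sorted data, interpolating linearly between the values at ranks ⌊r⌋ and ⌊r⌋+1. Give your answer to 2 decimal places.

15.05

n = 22.
r = 1 + (5/100)·(22 − 1) = 1 + 1.05 = 2.05.
Rank 2 is 15 and rank 3 is 16.
Interpolate: 15 + 0.05·(16 − 15) = 15 + 0.05·1 = 15.05.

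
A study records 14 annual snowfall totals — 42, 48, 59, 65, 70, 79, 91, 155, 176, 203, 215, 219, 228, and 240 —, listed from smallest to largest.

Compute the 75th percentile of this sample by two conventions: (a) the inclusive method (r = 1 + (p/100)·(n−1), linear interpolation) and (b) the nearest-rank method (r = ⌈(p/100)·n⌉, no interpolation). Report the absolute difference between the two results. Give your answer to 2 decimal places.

n = 14.
(a) r = 10.75; between ranks 10 (203) and 11 (215): 212.
(b) the nearest-rank method: rank 11 → 215.
|212 − 215| = 3.

3.00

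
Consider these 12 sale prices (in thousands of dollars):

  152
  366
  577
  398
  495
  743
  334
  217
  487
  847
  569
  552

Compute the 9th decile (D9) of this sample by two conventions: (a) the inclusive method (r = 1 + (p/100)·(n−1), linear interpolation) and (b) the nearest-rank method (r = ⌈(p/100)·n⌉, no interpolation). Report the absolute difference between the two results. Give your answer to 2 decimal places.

16.60

Sorted: 152, 217, 334, 366, 398, 487, 495, 552, 569, 577, 743, 847.
n = 12.
(a) r = 10.9; between ranks 10 (577) and 11 (743): 726.4.
(b) the nearest-rank method: rank 11 → 743.
|726.4 − 743| = 16.6.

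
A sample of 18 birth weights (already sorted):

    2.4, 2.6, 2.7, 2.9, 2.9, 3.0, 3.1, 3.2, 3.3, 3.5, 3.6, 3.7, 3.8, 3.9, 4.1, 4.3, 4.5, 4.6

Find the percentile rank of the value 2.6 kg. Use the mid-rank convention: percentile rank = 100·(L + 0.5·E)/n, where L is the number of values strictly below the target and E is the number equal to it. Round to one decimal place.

Count below 2.6: L = 1; count equal: E = 1; n = 18.
Percentile rank = 100·(1 + 0.5·1)/18 = 100·1.5/18 = 8.333.

8.3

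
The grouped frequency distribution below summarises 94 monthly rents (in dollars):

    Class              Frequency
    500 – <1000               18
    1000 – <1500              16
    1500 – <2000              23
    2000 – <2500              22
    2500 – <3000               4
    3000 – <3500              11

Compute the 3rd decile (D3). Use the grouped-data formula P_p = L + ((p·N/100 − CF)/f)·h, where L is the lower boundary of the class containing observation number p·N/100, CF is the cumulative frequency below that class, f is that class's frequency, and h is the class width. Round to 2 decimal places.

N = 94; target position k = 30/100 · 94 = 28.2.
Cumulative frequencies: 18, 34, 57, 79, 83, 94.
Observation 28.2 falls in the class 1000 – <1500.
L = 1000, CF = 18, f = 16, h = 500.
P30 = 1000 + ((28.2 − 18)/16)·500 = 1000 + 318.75 = 1318.75.

1318.75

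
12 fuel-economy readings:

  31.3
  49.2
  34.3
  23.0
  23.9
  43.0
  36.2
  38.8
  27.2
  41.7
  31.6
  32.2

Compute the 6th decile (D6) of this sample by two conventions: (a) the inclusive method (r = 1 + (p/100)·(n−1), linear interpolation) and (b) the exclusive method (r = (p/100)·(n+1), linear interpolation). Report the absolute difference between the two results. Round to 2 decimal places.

Sorted: 23.0, 23.9, 27.2, 31.3, 31.6, 32.2, 34.3, 36.2, 38.8, 41.7, 43.0, 49.2.
n = 12.
(a) r = 7.6; between ranks 7 (34.3) and 8 (36.2): 35.44.
(b) r = 7.8; between ranks 7 (34.3) and 8 (36.2): 35.82.
|35.44 − 35.82| = 0.38.

0.38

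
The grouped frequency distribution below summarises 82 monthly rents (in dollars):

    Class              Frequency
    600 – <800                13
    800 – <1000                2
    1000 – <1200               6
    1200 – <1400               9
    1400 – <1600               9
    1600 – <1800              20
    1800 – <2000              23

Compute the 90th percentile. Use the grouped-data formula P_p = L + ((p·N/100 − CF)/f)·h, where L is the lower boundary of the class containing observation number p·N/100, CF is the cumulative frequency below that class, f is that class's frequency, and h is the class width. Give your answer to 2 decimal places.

N = 82; target position k = 90/100 · 82 = 73.8.
Cumulative frequencies: 13, 15, 21, 30, 39, 59, 82.
Observation 73.8 falls in the class 1800 – <2000.
L = 1800, CF = 59, f = 23, h = 200.
P90 = 1800 + ((73.8 − 59)/23)·200 = 1800 + 128.696 = 1928.7.

1928.70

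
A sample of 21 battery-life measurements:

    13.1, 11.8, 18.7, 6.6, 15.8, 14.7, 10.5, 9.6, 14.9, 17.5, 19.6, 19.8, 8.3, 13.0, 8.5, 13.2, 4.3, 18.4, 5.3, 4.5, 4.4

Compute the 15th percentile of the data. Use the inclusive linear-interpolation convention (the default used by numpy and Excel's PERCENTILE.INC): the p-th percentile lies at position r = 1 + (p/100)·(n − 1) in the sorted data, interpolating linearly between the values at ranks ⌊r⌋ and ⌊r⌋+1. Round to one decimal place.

Sorted: 4.3, 4.4, 4.5, 5.3, 6.6, 8.3, 8.5, 9.6, 10.5, 11.8, 13.0, 13.1, 13.2, 14.7, 14.9, 15.8, 17.5, 18.4, 18.7, 19.6, 19.8.
n = 21.
r = 1 + (15/100)·(21 − 1) = 1 + 3 = 4.
r is an integer, so P15 is the value at rank 4: 5.3.

5.3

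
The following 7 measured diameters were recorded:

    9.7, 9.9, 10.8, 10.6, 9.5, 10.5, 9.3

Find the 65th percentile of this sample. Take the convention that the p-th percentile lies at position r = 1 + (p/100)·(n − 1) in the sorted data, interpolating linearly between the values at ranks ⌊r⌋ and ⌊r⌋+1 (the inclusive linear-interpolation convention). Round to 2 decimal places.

10.44

Sorted: 9.3, 9.5, 9.7, 9.9, 10.5, 10.6, 10.8.
n = 7.
r = 1 + (65/100)·(7 − 1) = 1 + 3.9 = 4.9.
Rank 4 is 9.9 and rank 5 is 10.5.
Interpolate: 9.9 + 0.9·(10.5 − 9.9) = 9.9 + 0.9·0.6 = 10.44.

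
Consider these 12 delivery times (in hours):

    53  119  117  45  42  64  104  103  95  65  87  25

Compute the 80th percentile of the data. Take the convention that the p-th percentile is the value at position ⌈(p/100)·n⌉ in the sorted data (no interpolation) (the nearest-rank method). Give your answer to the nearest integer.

104

Sorted: 25, 42, 45, 53, 64, 65, 87, 95, 103, 104, 117, 119.
n = 12.
Position = ⌈80/100 · 12⌉ = ⌈9.6⌉ = 10.
The value at rank 10 is 104.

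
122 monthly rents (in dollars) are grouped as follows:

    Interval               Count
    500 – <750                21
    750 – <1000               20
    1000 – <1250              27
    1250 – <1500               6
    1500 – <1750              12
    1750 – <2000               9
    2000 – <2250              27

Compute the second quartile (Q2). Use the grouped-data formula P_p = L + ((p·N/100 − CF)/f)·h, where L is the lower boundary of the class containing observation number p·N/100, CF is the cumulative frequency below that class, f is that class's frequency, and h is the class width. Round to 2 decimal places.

N = 122; target position k = 50/100 · 122 = 61.
Cumulative frequencies: 21, 41, 68, 74, 86, 95, 122.
Observation 61 falls in the class 1000 – <1250.
L = 1000, CF = 41, f = 27, h = 250.
P50 = 1000 + ((61 − 41)/27)·250 = 1000 + 185.185 = 1185.19.

1185.19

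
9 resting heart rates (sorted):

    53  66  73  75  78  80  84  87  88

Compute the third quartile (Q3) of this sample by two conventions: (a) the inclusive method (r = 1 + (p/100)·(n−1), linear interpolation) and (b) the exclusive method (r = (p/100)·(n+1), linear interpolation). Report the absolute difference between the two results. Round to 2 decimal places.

1.50

n = 9.
(a) r = 7 → value at rank 7 = 84.
(b) r = 7.5; between ranks 7 (84) and 8 (87): 85.5.
|84 − 85.5| = 1.5.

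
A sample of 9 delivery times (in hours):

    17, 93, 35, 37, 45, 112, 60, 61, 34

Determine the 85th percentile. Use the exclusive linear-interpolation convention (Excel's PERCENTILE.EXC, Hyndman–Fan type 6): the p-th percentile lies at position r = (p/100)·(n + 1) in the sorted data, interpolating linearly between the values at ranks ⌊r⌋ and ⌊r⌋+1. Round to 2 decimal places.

102.50

Sorted: 17, 34, 35, 37, 45, 60, 61, 93, 112.
n = 9.
r = (85/100)·(9 + 1) = 8.5.
Rank 8 is 93 and rank 9 is 112.
Interpolate: 93 + 0.5·(112 − 93) = 93 + 0.5·19 = 102.5.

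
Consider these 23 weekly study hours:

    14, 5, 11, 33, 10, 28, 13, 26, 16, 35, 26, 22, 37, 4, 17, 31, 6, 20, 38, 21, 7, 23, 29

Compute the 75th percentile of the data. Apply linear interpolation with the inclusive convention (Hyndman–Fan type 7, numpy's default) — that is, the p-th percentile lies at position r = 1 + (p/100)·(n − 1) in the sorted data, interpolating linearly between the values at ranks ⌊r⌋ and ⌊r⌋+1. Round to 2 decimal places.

Sorted: 4, 5, 6, 7, 10, 11, 13, 14, 16, 17, 20, 21, 22, 23, 26, 26, 28, 29, 31, 33, 35, 37, 38.
n = 23.
r = 1 + (75/100)·(23 − 1) = 1 + 16.5 = 17.5.
Rank 17 is 28 and rank 18 is 29.
Interpolate: 28 + 0.5·(29 − 28) = 28 + 0.5·1 = 28.5.

28.50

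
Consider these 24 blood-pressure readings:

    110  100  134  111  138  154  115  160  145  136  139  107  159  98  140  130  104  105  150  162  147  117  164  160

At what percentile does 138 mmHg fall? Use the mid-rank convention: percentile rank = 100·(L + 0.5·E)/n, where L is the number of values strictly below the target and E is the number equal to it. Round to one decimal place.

Sorted: 98, 100, 104, 105, 107, 110, 111, 115, 117, 130, 134, 136, 138, 139, 140, 145, 147, 150, 154, 159, 160, 160, 162, 164.
Count below 138: L = 12; count equal: E = 1; n = 24.
Percentile rank = 100·(12 + 0.5·1)/24 = 100·12.5/24 = 52.08.

52.1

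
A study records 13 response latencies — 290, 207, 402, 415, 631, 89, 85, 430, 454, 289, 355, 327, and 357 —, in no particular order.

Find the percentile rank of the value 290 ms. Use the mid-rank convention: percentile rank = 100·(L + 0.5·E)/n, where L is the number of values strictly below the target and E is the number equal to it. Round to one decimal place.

34.6

Sorted: 85, 89, 207, 289, 290, 327, 355, 357, 402, 415, 430, 454, 631.
Count below 290: L = 4; count equal: E = 1; n = 13.
Percentile rank = 100·(4 + 0.5·1)/13 = 100·4.5/13 = 34.62.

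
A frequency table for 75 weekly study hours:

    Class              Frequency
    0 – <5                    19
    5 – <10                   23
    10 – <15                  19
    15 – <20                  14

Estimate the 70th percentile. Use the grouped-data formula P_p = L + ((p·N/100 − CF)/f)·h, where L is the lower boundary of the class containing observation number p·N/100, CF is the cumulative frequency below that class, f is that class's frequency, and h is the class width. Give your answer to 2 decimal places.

12.76

N = 75; target position k = 70/100 · 75 = 52.5.
Cumulative frequencies: 19, 42, 61, 75.
Observation 52.5 falls in the class 10 – <15.
L = 10, CF = 42, f = 19, h = 5.
P70 = 10 + ((52.5 − 42)/19)·5 = 10 + 2.76316 = 12.7632.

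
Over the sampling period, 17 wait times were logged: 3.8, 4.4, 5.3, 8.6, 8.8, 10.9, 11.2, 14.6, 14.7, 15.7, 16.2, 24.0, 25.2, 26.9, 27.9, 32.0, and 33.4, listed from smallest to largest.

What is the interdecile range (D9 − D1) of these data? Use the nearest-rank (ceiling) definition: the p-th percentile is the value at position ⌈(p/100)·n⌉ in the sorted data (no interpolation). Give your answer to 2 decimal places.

n = 17.
P10: rank ⌈10/100·17⌉ = 2 → 4.4.
P90: rank ⌈90/100·17⌉ = 16 → 32.
Difference: 32 − 4.4 = 27.6.

27.60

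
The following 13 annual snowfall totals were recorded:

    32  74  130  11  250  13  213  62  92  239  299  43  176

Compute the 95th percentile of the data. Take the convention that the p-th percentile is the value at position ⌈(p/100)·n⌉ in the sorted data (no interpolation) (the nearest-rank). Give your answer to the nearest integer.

Sorted: 11, 13, 32, 43, 62, 74, 92, 130, 176, 213, 239, 250, 299.
n = 13.
Position = ⌈95/100 · 13⌉ = ⌈12.35⌉ = 13.
The value at rank 13 is 299.

299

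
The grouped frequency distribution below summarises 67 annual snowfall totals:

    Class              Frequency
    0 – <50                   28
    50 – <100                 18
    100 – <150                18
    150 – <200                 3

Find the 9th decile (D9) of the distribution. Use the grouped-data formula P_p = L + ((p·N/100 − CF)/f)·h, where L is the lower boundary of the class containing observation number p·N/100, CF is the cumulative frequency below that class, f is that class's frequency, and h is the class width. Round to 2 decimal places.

N = 67; target position k = 90/100 · 67 = 60.3.
Cumulative frequencies: 28, 46, 64, 67.
Observation 60.3 falls in the class 100 – <150.
L = 100, CF = 46, f = 18, h = 50.
P90 = 100 + ((60.3 − 46)/18)·50 = 100 + 39.7222 = 139.722.

139.72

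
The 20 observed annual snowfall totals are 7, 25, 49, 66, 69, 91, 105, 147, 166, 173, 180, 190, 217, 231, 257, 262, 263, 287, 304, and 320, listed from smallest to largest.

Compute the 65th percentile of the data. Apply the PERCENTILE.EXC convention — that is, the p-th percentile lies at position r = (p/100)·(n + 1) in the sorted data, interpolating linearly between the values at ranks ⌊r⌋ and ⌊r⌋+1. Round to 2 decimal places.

n = 20.
r = (65/100)·(20 + 1) = 13.65.
Rank 13 is 217 and rank 14 is 231.
Interpolate: 217 + 0.65·(231 − 217) = 217 + 0.65·14 = 226.1.

226.10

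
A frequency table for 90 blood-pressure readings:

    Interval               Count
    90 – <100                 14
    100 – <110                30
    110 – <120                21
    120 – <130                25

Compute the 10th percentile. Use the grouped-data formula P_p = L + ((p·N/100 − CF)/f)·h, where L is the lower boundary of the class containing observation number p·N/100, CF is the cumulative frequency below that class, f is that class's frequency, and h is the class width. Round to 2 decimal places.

96.43

N = 90; target position k = 10/100 · 90 = 9.
Cumulative frequencies: 14, 44, 65, 90.
Observation 9 falls in the class 90 – <100.
L = 90, CF = 0, f = 14, h = 10.
P10 = 90 + ((9 − 0)/14)·10 = 90 + 6.42857 = 96.4286.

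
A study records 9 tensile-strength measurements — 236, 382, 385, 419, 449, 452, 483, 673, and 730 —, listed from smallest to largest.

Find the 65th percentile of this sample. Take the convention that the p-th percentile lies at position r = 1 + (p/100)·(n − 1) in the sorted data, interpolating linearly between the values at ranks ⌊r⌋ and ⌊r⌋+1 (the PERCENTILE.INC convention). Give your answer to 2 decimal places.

458.20

n = 9.
r = 1 + (65/100)·(9 − 1) = 1 + 5.2 = 6.2.
Rank 6 is 452 and rank 7 is 483.
Interpolate: 452 + 0.2·(483 − 452) = 452 + 0.2·31 = 458.2.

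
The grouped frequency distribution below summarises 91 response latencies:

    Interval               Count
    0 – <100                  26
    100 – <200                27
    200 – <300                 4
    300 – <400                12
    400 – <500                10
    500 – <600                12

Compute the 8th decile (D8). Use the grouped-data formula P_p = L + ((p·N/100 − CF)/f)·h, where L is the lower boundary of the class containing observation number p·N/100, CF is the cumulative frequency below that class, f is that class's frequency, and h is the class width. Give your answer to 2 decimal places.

438.00

N = 91; target position k = 80/100 · 91 = 72.8.
Cumulative frequencies: 26, 53, 57, 69, 79, 91.
Observation 72.8 falls in the class 400 – <500.
L = 400, CF = 69, f = 10, h = 100.
P80 = 400 + ((72.8 − 69)/10)·100 = 400 + 38 = 438.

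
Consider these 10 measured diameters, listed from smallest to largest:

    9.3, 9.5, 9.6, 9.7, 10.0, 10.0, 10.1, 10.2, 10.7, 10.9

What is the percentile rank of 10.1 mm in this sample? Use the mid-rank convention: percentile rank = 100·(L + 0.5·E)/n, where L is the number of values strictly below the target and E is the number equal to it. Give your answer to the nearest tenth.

65.0

Count below 10.1: L = 6; count equal: E = 1; n = 10.
Percentile rank = 100·(6 + 0.5·1)/10 = 100·6.5/10 = 65.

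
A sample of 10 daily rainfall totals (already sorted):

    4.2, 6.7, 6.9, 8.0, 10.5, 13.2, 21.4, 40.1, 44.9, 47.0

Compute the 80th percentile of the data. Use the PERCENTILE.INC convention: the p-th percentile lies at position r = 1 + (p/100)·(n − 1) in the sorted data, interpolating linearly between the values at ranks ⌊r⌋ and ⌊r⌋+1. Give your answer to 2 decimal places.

n = 10.
r = 1 + (80/100)·(10 − 1) = 1 + 7.2 = 8.2.
Rank 8 is 40.1 and rank 9 is 44.9.
Interpolate: 40.1 + 0.2·(44.9 − 40.1) = 40.1 + 0.2·4.8 = 41.06.

41.06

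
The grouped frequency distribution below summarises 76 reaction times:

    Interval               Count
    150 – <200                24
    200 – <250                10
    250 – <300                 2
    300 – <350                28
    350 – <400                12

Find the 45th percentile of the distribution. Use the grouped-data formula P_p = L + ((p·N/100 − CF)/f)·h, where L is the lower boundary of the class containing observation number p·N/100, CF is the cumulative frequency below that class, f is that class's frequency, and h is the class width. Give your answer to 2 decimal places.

N = 76; target position k = 45/100 · 76 = 34.2.
Cumulative frequencies: 24, 34, 36, 64, 76.
Observation 34.2 falls in the class 250 – <300.
L = 250, CF = 34, f = 2, h = 50.
P45 = 250 + ((34.2 − 34)/2)·50 = 250 + 5 = 255.

255.00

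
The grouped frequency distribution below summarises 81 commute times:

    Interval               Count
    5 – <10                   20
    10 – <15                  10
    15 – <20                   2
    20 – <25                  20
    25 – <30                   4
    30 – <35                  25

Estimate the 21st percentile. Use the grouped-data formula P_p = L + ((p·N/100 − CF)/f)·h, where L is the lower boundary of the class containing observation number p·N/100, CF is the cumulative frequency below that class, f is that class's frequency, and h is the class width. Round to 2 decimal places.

9.25

N = 81; target position k = 21/100 · 81 = 17.01.
Cumulative frequencies: 20, 30, 32, 52, 56, 81.
Observation 17.01 falls in the class 5 – <10.
L = 5, CF = 0, f = 20, h = 5.
P21 = 5 + ((17.01 − 0)/20)·5 = 5 + 4.2525 = 9.2525.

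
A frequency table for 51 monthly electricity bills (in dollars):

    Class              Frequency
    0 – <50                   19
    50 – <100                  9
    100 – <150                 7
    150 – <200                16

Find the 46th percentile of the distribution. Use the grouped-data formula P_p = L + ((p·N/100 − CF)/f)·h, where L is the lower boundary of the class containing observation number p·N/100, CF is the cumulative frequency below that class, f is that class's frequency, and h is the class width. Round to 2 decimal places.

74.78

N = 51; target position k = 46/100 · 51 = 23.46.
Cumulative frequencies: 19, 28, 35, 51.
Observation 23.46 falls in the class 50 – <100.
L = 50, CF = 19, f = 9, h = 50.
P46 = 50 + ((23.46 − 19)/9)·50 = 50 + 24.7778 = 74.7778.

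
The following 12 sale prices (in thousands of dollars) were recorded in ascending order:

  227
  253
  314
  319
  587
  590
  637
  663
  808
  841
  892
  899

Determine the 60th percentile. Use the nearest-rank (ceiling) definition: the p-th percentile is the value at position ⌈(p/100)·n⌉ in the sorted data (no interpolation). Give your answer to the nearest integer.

663

n = 12.
Position = ⌈60/100 · 12⌉ = ⌈7.2⌉ = 8.
The value at rank 8 is 663.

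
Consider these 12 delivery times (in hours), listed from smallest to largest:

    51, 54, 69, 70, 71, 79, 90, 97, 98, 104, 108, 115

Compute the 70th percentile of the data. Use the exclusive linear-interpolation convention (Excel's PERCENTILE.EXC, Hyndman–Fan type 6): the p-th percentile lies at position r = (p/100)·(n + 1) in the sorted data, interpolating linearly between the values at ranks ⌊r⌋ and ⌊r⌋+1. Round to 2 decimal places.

n = 12.
r = (70/100)·(12 + 1) = 9.1.
Rank 9 is 98 and rank 10 is 104.
Interpolate: 98 + 0.1·(104 − 98) = 98 + 0.1·6 = 98.6.

98.60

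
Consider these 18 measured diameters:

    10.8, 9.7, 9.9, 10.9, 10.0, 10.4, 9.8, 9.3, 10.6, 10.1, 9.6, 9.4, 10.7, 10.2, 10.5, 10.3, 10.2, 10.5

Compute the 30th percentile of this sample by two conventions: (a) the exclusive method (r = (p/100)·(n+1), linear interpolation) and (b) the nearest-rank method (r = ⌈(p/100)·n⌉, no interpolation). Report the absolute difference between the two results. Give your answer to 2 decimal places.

0.03

Sorted: 9.3, 9.4, 9.6, 9.7, 9.8, 9.9, 10.0, 10.1, 10.2, 10.2, 10.3, 10.4, 10.5, 10.5, 10.6, 10.7, 10.8, 10.9.
n = 18.
(a) r = 5.7; between ranks 5 (9.8) and 6 (9.9): 9.87.
(b) the nearest-rank method: rank 6 → 9.9.
|9.87 − 9.9| = 0.03.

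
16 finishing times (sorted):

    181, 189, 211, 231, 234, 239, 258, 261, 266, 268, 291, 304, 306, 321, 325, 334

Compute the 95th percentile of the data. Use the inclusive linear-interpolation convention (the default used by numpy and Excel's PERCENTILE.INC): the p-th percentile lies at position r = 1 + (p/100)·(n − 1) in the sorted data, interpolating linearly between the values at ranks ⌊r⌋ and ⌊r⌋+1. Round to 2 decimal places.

327.25

n = 16.
r = 1 + (95/100)·(16 − 1) = 1 + 14.25 = 15.25.
Rank 15 is 325 and rank 16 is 334.
Interpolate: 325 + 0.25·(334 − 325) = 325 + 0.25·9 = 327.25.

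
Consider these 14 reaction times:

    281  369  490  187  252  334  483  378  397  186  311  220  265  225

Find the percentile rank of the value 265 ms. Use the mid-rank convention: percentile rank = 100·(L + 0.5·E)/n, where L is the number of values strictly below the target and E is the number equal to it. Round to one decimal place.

39.3

Sorted: 186, 187, 220, 225, 252, 265, 281, 311, 334, 369, 378, 397, 483, 490.
Count below 265: L = 5; count equal: E = 1; n = 14.
Percentile rank = 100·(5 + 0.5·1)/14 = 100·5.5/14 = 39.29.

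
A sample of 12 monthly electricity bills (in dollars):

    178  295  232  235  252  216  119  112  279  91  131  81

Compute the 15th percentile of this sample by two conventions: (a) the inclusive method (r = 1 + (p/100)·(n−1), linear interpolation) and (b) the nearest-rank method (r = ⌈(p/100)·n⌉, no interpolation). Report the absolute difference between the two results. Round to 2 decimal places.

Sorted: 81, 91, 112, 119, 131, 178, 216, 232, 235, 252, 279, 295.
n = 12.
(a) r = 2.65; between ranks 2 (91) and 3 (112): 104.65.
(b) the nearest-rank method: rank 2 → 91.
|104.65 − 91| = 13.65.

13.65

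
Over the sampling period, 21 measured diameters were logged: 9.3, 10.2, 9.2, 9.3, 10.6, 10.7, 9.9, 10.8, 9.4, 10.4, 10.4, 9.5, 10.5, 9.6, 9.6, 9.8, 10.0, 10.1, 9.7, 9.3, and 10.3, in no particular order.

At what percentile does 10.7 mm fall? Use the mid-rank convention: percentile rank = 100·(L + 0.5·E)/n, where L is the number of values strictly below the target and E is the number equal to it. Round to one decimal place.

92.9

Sorted: 9.2, 9.3, 9.3, 9.3, 9.4, 9.5, 9.6, 9.6, 9.7, 9.8, 9.9, 10.0, 10.1, 10.2, 10.3, 10.4, 10.4, 10.5, 10.6, 10.7, 10.8.
Count below 10.7: L = 19; count equal: E = 1; n = 21.
Percentile rank = 100·(19 + 0.5·1)/21 = 100·19.5/21 = 92.86.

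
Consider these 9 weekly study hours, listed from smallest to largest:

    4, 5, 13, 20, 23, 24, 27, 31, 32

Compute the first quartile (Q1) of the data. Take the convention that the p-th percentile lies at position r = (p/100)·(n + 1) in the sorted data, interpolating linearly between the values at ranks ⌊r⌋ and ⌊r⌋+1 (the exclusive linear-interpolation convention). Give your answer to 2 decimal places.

n = 9.
r = (25/100)·(9 + 1) = 2.5.
Rank 2 is 5 and rank 3 is 13.
Interpolate: 5 + 0.5·(13 − 5) = 5 + 0.5·8 = 9.

9.00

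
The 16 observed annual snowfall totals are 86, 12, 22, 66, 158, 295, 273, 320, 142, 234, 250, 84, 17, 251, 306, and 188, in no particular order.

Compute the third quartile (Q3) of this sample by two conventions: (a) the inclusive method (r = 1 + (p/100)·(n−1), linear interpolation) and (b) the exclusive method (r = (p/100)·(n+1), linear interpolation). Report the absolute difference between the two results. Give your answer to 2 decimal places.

11.00

Sorted: 12, 17, 22, 66, 84, 86, 142, 158, 188, 234, 250, 251, 273, 295, 306, 320.
n = 16.
(a) r = 12.25; between ranks 12 (251) and 13 (273): 256.5.
(b) r = 12.75; between ranks 12 (251) and 13 (273): 267.5.
|256.5 − 267.5| = 11.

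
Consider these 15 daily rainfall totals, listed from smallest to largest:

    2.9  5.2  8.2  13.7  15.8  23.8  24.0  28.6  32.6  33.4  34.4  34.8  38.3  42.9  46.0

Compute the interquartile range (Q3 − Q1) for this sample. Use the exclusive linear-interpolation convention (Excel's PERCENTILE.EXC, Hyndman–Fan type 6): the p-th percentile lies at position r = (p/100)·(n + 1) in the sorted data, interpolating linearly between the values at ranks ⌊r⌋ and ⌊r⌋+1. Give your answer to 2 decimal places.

21.10

n = 15.
P25: r = 4 (integer) → 13.7.
P75: r = 12 (integer) → 34.8.
Difference: 34.8 − 13.7 = 21.1.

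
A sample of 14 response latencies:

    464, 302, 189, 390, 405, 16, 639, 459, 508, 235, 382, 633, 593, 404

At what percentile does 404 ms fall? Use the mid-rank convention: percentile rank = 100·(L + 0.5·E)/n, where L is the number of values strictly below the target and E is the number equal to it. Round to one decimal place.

46.4

Sorted: 16, 189, 235, 302, 382, 390, 404, 405, 459, 464, 508, 593, 633, 639.
Count below 404: L = 6; count equal: E = 1; n = 14.
Percentile rank = 100·(6 + 0.5·1)/14 = 100·6.5/14 = 46.43.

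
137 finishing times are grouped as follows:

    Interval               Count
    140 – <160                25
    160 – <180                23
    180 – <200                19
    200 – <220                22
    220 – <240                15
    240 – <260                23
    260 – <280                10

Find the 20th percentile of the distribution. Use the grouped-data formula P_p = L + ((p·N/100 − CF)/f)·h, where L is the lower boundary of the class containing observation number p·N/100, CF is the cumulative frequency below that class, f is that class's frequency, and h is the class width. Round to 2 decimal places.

162.09

N = 137; target position k = 20/100 · 137 = 27.4.
Cumulative frequencies: 25, 48, 67, 89, 104, 127, 137.
Observation 27.4 falls in the class 160 – <180.
L = 160, CF = 25, f = 23, h = 20.
P20 = 160 + ((27.4 − 25)/23)·20 = 160 + 2.08696 = 162.087.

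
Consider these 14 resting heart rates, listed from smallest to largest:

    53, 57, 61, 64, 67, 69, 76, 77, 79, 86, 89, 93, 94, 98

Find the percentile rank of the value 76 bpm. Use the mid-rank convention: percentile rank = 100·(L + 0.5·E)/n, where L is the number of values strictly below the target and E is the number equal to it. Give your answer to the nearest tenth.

Count below 76: L = 6; count equal: E = 1; n = 14.
Percentile rank = 100·(6 + 0.5·1)/14 = 100·6.5/14 = 46.43.

46.4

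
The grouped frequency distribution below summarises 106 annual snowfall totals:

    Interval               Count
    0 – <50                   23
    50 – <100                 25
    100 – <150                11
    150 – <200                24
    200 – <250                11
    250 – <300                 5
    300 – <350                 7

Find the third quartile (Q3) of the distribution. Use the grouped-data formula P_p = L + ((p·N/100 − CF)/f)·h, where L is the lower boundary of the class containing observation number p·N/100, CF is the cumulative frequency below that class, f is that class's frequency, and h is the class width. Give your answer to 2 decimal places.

192.71

N = 106; target position k = 75/100 · 106 = 79.5.
Cumulative frequencies: 23, 48, 59, 83, 94, 99, 106.
Observation 79.5 falls in the class 150 – <200.
L = 150, CF = 59, f = 24, h = 50.
P75 = 150 + ((79.5 − 59)/24)·50 = 150 + 42.7083 = 192.708.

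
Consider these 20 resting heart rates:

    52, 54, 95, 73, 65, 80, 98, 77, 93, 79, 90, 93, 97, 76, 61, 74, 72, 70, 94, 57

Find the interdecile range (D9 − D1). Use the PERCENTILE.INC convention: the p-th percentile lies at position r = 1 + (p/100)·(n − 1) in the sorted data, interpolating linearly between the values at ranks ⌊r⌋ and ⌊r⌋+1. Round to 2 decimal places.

38.50

Sorted: 52, 54, 57, 61, 65, 70, 72, 73, 74, 76, 77, 79, 80, 90, 93, 93, 94, 95, 97, 98.
n = 20.
P10: r = 2.9; ranks 2–3 are 54, 57; interpolating gives 56.7.
P90: r = 18.1; ranks 18–19 are 95, 97; interpolating gives 95.2.
Difference: 95.2 − 56.7 = 38.5.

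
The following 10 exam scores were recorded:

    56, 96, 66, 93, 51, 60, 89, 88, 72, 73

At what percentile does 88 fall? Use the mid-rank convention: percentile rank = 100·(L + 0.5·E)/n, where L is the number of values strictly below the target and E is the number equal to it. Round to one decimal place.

Sorted: 51, 56, 60, 66, 72, 73, 88, 89, 93, 96.
Count below 88: L = 6; count equal: E = 1; n = 10.
Percentile rank = 100·(6 + 0.5·1)/10 = 100·6.5/10 = 65.

65.0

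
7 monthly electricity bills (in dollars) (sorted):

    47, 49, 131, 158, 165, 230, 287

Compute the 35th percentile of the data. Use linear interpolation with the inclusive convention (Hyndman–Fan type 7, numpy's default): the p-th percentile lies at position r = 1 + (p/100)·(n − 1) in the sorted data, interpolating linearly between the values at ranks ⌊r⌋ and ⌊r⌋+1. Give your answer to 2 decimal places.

133.70

n = 7.
r = 1 + (35/100)·(7 − 1) = 1 + 2.1 = 3.1.
Rank 3 is 131 and rank 4 is 158.
Interpolate: 131 + 0.1·(158 − 131) = 131 + 0.1·27 = 133.7.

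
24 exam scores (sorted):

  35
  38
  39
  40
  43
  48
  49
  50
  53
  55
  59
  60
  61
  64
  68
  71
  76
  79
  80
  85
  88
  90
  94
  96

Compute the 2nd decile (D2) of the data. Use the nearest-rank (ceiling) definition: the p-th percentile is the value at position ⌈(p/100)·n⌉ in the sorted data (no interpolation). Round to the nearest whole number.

n = 24.
Position = ⌈20/100 · 24⌉ = ⌈4.8⌉ = 5.
The value at rank 5 is 43.

43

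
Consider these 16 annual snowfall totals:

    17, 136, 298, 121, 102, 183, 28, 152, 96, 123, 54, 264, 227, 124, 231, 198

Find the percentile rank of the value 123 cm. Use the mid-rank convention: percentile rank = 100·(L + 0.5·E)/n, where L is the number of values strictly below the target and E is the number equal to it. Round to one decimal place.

Sorted: 17, 28, 54, 96, 102, 121, 123, 124, 136, 152, 183, 198, 227, 231, 264, 298.
Count below 123: L = 6; count equal: E = 1; n = 16.
Percentile rank = 100·(6 + 0.5·1)/16 = 100·6.5/16 = 40.62.

40.6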